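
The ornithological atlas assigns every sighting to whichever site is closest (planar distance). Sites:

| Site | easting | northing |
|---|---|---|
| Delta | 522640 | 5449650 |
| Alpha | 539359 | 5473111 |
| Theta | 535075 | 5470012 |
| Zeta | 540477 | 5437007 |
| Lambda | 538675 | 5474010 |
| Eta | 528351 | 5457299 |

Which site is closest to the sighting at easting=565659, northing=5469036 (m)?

Squared distances to each site:
Delta: 2226451357.000; Alpha: 708295625.000; Theta: 936333632.000; Zeta: 1659989965.000; Lambda: 752876932.000; Eta: 1529644033.000.
Minimum at Alpha.

Alpha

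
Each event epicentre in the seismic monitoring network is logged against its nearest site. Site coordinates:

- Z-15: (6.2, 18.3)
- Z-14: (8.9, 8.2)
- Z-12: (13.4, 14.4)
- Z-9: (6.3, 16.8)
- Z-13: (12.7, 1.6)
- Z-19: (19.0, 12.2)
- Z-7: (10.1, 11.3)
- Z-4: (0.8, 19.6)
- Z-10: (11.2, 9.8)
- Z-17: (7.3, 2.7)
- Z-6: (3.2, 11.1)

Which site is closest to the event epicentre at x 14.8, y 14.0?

Z-12

Squared distances to each site:
Z-15: 92.450; Z-14: 68.450; Z-12: 2.120; Z-9: 80.090; Z-13: 158.170; Z-19: 20.880; Z-7: 29.380; Z-4: 227.360; Z-10: 30.600; Z-17: 183.940; Z-6: 142.970.
Minimum at Z-12.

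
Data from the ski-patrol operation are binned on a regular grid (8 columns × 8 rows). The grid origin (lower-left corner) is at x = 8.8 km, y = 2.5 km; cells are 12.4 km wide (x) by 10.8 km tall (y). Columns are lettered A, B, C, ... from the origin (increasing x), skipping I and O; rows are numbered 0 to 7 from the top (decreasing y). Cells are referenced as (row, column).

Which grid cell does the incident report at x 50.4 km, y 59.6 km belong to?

(2, D)

Column index: ⌊(50.4 − 8.8) / 12.4⌋ = ⌊3.355⌋ = 3 → column D
Row offset from origin: ⌊(59.6 − 2.5) / 10.8⌋ = ⌊5.287⌋ = 5 → row 2 (counted from top)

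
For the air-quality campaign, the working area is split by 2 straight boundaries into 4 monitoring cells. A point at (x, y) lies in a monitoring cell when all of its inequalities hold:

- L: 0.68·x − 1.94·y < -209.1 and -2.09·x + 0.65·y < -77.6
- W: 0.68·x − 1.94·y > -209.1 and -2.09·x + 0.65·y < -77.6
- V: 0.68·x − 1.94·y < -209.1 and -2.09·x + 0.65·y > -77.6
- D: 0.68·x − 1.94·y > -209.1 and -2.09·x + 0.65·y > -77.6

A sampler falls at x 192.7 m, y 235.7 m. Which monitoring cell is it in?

0.68·192.7 − 1.94·235.7 = -326.222, which is < -209.1
-2.09·192.7 + 0.65·235.7 = -249.538, which is < -77.6
This sign pattern matches L.

L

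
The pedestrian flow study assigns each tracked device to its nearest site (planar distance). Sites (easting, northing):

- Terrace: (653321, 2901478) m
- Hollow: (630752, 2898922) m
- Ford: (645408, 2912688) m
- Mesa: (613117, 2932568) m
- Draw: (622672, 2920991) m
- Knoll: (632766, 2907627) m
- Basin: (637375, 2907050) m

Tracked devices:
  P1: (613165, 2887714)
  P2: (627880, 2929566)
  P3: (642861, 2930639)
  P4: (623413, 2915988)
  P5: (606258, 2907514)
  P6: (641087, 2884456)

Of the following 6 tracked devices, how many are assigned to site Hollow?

P1 → Hollow
P2 → Draw
P3 → Ford
P4 → Draw
P5 → Draw
P6 → Hollow
2 of the 6 go to Hollow.

2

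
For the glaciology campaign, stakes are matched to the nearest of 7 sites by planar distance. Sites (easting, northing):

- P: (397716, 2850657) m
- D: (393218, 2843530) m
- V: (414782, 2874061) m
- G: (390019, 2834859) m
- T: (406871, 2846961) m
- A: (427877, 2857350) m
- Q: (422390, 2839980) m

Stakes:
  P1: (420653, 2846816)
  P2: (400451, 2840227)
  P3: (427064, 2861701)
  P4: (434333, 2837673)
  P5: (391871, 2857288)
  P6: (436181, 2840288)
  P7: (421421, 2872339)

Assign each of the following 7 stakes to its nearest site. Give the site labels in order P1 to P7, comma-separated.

Q, D, A, Q, P, Q, V

P1 → Q (d²=49748065.00)
P2 → D (d²=63226098.00)
P3 → A (d²=19592170.00)
P4 → Q (d²=147957498.00)
P5 → P (d²=78134186.00)
P6 → Q (d²=190286545.00)
P7 → V (d²=47041605.00)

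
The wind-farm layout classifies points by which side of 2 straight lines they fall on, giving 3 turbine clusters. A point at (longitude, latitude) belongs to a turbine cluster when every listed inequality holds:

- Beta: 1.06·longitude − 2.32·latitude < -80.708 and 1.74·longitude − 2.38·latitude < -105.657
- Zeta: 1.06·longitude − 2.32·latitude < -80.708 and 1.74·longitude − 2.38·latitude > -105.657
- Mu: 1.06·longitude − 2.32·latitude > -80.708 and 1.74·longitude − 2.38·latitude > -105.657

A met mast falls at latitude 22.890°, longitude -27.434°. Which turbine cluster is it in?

Zeta

1.06·-27.434 − 2.32·22.890 = -82.185, which is < -80.708
1.74·-27.434 − 2.38·22.890 = -102.213, which is > -105.657
This sign pattern matches Zeta.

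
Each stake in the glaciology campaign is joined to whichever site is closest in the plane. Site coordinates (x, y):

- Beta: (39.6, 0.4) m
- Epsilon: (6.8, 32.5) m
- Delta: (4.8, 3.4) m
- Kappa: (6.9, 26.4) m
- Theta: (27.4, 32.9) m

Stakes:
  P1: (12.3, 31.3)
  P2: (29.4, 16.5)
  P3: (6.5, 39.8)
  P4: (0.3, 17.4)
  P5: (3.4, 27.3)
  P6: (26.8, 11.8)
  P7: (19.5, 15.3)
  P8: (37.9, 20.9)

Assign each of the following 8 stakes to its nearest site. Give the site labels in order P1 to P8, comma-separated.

P1 → Epsilon (d²=31.69)
P2 → Theta (d²=272.96)
P3 → Epsilon (d²=53.38)
P4 → Kappa (d²=124.56)
P5 → Kappa (d²=13.06)
P6 → Beta (d²=293.80)
P7 → Kappa (d²=281.97)
P8 → Theta (d²=254.25)

Epsilon, Theta, Epsilon, Kappa, Kappa, Beta, Kappa, Theta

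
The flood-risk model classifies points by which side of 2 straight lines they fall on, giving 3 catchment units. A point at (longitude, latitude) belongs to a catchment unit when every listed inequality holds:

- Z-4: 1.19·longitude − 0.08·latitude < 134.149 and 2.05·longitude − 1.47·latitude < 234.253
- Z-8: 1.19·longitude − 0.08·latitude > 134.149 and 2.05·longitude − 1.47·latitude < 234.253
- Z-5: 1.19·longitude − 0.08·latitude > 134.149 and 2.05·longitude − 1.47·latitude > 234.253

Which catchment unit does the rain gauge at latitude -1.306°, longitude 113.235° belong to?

Z-8

1.19·113.235 − 0.08·-1.306 = 134.854, which is > 134.149
2.05·113.235 − 1.47·-1.306 = 234.052, which is < 234.253
This sign pattern matches Z-8.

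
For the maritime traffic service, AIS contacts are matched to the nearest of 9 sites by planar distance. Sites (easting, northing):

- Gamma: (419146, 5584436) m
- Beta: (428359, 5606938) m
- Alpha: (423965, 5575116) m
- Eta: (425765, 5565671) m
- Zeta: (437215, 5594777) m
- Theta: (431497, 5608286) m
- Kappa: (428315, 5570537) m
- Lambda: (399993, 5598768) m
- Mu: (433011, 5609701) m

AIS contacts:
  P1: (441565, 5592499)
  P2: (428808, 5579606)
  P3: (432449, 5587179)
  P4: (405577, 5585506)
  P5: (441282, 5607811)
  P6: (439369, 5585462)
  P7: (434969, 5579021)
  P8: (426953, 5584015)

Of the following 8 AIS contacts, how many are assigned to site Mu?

1

P1 → Zeta
P2 → Alpha
P3 → Zeta
P4 → Gamma
P5 → Mu
P6 → Zeta
P7 → Kappa
P8 → Gamma
1 of the 8 goes to Mu.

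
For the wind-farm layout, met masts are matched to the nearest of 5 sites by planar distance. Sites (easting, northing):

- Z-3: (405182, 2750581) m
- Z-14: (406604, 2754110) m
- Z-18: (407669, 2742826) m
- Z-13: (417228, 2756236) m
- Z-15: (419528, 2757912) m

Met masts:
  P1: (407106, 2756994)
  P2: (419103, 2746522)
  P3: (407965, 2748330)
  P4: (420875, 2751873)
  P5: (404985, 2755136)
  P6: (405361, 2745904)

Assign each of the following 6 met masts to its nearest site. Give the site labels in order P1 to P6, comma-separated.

Z-14, Z-13, Z-3, Z-13, Z-14, Z-18

P1 → Z-14 (d²=8569460.00)
P2 → Z-13 (d²=97877421.00)
P3 → Z-3 (d²=12812090.00)
P4 → Z-13 (d²=32336378.00)
P5 → Z-14 (d²=3673837.00)
P6 → Z-18 (d²=14800948.00)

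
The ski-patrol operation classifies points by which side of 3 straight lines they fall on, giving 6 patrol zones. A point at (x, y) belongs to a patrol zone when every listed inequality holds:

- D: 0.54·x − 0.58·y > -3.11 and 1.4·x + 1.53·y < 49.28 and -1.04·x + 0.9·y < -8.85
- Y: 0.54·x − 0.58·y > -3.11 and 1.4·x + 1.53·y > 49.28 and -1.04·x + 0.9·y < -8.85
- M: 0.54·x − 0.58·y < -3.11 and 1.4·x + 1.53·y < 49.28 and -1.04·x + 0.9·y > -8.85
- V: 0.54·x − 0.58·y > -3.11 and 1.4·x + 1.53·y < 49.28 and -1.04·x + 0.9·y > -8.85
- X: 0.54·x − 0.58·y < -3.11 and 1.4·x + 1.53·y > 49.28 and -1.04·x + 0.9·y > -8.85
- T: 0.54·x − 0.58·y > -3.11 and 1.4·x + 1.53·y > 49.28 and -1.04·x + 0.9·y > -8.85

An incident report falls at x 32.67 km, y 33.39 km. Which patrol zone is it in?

0.54·32.67 − 0.58·33.39 = -1.724, which is > -3.11
1.4·32.67 + 1.53·33.39 = 96.825, which is > 49.28
-1.04·32.67 + 0.9·33.39 = -3.926, which is > -8.85
This sign pattern matches T.

T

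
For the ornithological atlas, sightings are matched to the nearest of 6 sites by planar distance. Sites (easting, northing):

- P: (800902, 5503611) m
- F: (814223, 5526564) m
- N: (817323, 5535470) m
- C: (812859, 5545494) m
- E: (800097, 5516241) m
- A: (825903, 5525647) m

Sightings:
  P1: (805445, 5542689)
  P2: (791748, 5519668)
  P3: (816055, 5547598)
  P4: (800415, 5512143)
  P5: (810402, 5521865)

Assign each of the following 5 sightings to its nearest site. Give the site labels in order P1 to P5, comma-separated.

P1 → C (d²=62835421.00)
P2 → E (d²=81450130.00)
P3 → C (d²=14641232.00)
P4 → E (d²=16894728.00)
P5 → F (d²=36680642.00)

C, E, C, E, F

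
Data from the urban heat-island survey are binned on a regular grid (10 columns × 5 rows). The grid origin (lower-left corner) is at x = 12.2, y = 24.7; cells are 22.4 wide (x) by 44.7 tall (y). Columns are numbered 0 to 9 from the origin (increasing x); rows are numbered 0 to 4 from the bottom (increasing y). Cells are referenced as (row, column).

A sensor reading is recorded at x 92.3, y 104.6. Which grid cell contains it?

Column index: ⌊(92.3 − 12.2) / 22.4⌋ = ⌊3.576⌋ = 3
Row offset from origin: ⌊(104.6 − 24.7) / 44.7⌋ = ⌊1.787⌋ = 1 → row 1

(1, 3)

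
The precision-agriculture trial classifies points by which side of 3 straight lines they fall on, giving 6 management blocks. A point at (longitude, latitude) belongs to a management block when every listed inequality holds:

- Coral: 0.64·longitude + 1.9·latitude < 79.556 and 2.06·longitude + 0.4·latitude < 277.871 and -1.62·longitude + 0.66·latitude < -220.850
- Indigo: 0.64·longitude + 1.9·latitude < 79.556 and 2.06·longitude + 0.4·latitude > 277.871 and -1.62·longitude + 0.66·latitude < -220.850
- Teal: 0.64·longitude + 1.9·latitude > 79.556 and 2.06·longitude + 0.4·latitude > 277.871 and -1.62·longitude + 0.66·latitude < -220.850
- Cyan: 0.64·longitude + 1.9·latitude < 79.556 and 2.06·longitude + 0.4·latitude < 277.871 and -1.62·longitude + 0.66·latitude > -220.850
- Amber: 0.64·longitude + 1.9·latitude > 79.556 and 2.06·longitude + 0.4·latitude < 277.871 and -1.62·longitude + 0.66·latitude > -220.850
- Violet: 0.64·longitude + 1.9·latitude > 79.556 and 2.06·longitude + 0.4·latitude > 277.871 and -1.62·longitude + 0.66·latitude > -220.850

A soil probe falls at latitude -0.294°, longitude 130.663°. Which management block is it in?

Amber

0.64·130.663 + 1.9·-0.294 = 83.066, which is > 79.556
2.06·130.663 + 0.4·-0.294 = 269.048, which is < 277.871
-1.62·130.663 + 0.66·-0.294 = -211.868, which is > -220.850
This sign pattern matches Amber.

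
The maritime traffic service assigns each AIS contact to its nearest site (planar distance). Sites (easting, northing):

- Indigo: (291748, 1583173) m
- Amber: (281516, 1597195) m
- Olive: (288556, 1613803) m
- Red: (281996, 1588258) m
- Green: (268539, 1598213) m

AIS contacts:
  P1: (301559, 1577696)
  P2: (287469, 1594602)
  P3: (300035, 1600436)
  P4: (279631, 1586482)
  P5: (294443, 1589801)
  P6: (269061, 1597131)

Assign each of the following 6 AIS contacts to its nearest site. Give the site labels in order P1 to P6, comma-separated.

P1 → Indigo (d²=126253250.00)
P2 → Amber (d²=42161858.00)
P3 → Olive (d²=310444130.00)
P4 → Red (d²=8747401.00)
P5 → Indigo (d²=51193409.00)
P6 → Green (d²=1443208.00)

Indigo, Amber, Olive, Red, Indigo, Green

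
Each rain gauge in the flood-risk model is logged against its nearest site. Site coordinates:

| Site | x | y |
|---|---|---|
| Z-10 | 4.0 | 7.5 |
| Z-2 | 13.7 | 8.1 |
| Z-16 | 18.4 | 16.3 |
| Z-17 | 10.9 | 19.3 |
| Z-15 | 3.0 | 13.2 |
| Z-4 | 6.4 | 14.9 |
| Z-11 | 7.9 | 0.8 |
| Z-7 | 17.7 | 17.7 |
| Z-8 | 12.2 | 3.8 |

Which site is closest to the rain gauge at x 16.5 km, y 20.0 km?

Squared distances to each site:
Z-10: 312.500; Z-2: 149.450; Z-16: 17.300; Z-17: 31.850; Z-15: 228.490; Z-4: 128.020; Z-11: 442.600; Z-7: 6.730; Z-8: 280.930.
Minimum at Z-7.

Z-7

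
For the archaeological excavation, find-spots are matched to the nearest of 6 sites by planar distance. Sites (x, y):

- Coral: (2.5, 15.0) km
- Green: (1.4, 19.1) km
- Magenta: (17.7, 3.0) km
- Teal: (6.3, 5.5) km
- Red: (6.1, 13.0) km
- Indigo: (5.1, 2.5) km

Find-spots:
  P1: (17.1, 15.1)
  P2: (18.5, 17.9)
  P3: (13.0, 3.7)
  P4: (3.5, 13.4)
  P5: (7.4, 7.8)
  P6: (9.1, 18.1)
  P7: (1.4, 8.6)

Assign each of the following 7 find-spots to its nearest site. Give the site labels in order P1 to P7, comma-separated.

P1 → Red (d²=125.41)
P2 → Red (d²=177.77)
P3 → Magenta (d²=22.58)
P4 → Coral (d²=3.56)
P5 → Teal (d²=6.50)
P6 → Red (d²=35.01)
P7 → Teal (d²=33.62)

Red, Red, Magenta, Coral, Teal, Red, Teal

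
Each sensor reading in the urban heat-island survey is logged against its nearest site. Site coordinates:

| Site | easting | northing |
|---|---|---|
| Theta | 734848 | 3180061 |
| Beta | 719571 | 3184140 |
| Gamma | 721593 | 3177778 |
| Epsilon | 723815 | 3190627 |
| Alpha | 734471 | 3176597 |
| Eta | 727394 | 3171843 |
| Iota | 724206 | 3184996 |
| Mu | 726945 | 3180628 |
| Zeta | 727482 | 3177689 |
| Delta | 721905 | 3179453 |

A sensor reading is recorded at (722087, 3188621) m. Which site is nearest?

Squared distances to each site:
Theta: 236116721.000; Beta: 26409617.000; Gamma: 117814685.000; Epsilon: 7010020.000; Alpha: 297940032.000; Eta: 309665533.000; Iota: 17630786.000; Mu: 87488213.000; Zeta: 148614649.000; Delta: 84085348.000.
Minimum at Epsilon.

Epsilon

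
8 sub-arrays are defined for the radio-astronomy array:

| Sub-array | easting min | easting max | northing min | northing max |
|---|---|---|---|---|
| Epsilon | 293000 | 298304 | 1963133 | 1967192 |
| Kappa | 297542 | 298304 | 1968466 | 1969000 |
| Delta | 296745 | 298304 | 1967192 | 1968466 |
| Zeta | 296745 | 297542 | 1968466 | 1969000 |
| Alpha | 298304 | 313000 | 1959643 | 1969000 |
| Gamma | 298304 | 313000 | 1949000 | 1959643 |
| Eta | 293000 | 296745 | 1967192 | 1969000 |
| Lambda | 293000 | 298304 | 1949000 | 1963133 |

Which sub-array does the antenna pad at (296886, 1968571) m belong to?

Zeta

The point has easting = 296886 and northing = 1968571.
Only Zeta satisfies 296745 ≤ easting ≤ 297542 and 1968466 ≤ northing ≤ 1969000.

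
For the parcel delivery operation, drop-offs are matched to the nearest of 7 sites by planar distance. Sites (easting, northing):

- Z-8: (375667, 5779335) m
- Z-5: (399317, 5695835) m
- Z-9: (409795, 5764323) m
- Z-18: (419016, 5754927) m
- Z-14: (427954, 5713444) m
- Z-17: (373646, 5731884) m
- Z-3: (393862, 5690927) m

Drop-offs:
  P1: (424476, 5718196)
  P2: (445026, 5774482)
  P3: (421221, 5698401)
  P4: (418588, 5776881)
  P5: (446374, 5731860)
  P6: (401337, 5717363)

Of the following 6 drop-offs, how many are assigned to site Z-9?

1

P1 → Z-14
P2 → Z-18
P3 → Z-14
P4 → Z-9
P5 → Z-14
P6 → Z-5
1 of the 6 goes to Z-9.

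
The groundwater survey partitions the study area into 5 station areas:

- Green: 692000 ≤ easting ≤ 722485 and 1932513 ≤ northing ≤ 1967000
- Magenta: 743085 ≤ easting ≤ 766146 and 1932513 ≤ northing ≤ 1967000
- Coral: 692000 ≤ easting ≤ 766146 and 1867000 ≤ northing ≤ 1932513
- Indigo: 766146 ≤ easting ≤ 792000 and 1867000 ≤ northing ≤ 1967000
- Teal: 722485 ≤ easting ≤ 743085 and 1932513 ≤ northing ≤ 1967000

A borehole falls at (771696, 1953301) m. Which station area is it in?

Indigo

The point has easting = 771696 and northing = 1953301.
Only Indigo satisfies 766146 ≤ easting ≤ 792000 and 1867000 ≤ northing ≤ 1967000.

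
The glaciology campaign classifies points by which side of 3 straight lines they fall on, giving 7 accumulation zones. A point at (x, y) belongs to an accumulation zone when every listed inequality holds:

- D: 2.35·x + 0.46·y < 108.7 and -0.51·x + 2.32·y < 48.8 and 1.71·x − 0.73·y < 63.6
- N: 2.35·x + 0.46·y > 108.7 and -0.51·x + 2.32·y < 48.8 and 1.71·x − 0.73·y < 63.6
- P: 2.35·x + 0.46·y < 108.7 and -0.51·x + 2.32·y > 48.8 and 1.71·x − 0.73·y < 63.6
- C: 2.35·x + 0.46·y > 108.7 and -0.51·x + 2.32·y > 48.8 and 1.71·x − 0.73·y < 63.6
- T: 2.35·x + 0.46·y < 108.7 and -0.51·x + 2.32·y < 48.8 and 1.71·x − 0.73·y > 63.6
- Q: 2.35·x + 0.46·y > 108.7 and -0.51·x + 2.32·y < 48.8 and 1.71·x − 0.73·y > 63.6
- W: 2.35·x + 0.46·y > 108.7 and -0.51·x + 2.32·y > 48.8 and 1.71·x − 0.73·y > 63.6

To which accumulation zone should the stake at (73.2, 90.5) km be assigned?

C

2.35·73.2 + 0.46·90.5 = 213.650, which is > 108.7
-0.51·73.2 + 2.32·90.5 = 172.628, which is > 48.8
1.71·73.2 − 0.73·90.5 = 59.107, which is < 63.6
This sign pattern matches C.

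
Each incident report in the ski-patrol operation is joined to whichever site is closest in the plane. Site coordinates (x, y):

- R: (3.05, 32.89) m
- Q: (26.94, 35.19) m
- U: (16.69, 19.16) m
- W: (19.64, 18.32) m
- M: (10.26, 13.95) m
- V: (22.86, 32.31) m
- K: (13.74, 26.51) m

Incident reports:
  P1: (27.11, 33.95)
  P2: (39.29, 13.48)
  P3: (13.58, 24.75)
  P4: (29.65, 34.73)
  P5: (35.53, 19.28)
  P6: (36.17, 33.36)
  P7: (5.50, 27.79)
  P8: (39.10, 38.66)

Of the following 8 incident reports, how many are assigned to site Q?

4

P1 → Q
P2 → W
P3 → K
P4 → Q
P5 → W
P6 → Q
P7 → R
P8 → Q
4 of the 8 go to Q.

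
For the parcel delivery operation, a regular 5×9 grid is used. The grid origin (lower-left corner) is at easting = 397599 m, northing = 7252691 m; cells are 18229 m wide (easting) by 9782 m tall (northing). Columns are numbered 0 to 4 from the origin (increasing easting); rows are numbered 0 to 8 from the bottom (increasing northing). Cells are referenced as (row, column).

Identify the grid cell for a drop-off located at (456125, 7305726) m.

(5, 3)

Column index: ⌊(456125 − 397599) / 18229⌋ = ⌊3.211⌋ = 3
Row offset from origin: ⌊(7305726 − 7252691) / 9782⌋ = ⌊5.422⌋ = 5 → row 5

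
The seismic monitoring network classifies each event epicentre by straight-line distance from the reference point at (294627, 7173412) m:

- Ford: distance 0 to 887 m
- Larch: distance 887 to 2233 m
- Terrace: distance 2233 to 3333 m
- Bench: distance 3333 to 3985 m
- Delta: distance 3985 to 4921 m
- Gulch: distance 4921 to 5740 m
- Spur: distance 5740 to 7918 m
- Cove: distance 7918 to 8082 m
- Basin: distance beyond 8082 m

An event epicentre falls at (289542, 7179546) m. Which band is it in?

Cove

Distance = √((289542−294627)² + (7179546−7173412)²) = √(25857225.000 + 37625956.000) = 7967.633 m.
7918 ≤ 7967.633 < 8082 → Cove.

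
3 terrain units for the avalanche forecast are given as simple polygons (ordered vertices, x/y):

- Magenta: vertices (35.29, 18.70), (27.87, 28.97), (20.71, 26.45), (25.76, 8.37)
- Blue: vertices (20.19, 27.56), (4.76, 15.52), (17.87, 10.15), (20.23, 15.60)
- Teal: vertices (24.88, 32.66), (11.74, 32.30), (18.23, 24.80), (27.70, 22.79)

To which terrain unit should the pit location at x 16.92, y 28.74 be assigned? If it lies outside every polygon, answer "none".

Cast a ray rightward from (16.92, 28.74). For each polygon, the edges (by vertex number in listed order) whose endpoints lie on opposite sides of y = 28.74, where each meets that height, and whether that is right or left of the point:
Magenta: 1–2 at x≈28.036 (right), 2–3 at x≈27.217 (right) → 2 crossings.
Blue: no edge straddles that height → 0 crossings.
Teal: 2–3 at x≈14.821 (left), 4–1 at x≈26.000 (right) → 1 crossing.
Only Teal has an odd count, so the point is inside Teal.

Teal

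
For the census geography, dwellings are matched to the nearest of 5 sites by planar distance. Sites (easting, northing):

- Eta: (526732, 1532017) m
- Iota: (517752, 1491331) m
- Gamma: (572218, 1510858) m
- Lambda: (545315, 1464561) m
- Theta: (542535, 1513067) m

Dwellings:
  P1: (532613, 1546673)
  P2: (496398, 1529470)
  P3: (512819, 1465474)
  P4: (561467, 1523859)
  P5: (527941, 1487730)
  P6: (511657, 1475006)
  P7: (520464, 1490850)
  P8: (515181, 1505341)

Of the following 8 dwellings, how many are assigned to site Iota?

5

P1 → Eta
P2 → Eta
P3 → Iota
P4 → Gamma
P5 → Iota
P6 → Iota
P7 → Iota
P8 → Iota
5 of the 8 go to Iota.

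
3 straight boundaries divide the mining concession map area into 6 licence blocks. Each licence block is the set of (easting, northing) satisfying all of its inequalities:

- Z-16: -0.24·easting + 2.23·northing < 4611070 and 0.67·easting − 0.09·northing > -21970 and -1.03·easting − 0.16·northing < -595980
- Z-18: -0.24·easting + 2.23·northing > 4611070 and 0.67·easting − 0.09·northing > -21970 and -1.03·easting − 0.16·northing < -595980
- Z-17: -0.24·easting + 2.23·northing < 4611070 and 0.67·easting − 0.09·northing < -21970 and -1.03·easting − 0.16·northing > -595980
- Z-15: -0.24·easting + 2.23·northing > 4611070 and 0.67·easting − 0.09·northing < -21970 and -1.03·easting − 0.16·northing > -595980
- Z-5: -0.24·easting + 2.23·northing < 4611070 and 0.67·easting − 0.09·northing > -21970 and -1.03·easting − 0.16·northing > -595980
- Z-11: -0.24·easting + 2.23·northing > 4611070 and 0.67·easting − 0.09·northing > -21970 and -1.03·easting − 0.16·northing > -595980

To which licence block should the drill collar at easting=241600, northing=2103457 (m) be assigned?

-0.24·241600 + 2.23·2103457 = 4632725.110, which is > 4611070
0.67·241600 − 0.09·2103457 = -27439.130, which is < -21970
-1.03·241600 − 0.16·2103457 = -585401.120, which is > -595980
This sign pattern matches Z-15.

Z-15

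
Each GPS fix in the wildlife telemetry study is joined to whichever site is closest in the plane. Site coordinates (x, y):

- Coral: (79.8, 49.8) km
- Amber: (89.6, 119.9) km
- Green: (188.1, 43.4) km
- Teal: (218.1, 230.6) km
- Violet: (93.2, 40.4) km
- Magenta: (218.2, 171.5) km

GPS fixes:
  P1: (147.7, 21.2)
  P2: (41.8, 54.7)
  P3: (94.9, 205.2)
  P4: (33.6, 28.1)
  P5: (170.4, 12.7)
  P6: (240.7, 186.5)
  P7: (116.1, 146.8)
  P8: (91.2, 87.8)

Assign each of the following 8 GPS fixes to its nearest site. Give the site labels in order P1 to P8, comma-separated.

Green, Coral, Amber, Coral, Green, Magenta, Amber, Amber

P1 → Green (d²=2125.00)
P2 → Coral (d²=1468.01)
P3 → Amber (d²=7304.18)
P4 → Coral (d²=2605.33)
P5 → Green (d²=1255.78)
P6 → Magenta (d²=731.25)
P7 → Amber (d²=1425.86)
P8 → Amber (d²=1032.97)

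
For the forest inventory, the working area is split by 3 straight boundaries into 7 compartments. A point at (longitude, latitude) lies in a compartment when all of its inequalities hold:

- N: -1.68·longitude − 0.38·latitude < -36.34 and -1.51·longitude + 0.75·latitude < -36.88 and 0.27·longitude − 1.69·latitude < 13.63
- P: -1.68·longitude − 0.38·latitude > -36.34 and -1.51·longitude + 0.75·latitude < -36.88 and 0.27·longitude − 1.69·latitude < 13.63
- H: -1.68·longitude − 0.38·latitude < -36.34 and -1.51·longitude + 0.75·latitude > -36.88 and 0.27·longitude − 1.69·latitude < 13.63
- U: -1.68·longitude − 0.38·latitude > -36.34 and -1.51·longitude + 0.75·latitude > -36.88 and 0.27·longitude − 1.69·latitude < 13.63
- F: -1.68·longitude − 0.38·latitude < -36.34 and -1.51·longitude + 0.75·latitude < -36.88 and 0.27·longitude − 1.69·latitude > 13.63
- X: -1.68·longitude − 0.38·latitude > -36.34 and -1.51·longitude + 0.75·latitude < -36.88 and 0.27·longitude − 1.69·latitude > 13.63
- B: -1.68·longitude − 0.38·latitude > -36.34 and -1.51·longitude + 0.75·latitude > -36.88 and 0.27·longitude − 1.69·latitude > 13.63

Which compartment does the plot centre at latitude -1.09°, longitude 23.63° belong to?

-1.68·23.63 − 0.38·-1.09 = -39.284, which is < -36.34
-1.51·23.63 + 0.75·-1.09 = -36.499, which is > -36.88
0.27·23.63 − 1.69·-1.09 = 8.222, which is < 13.63
This sign pattern matches H.

H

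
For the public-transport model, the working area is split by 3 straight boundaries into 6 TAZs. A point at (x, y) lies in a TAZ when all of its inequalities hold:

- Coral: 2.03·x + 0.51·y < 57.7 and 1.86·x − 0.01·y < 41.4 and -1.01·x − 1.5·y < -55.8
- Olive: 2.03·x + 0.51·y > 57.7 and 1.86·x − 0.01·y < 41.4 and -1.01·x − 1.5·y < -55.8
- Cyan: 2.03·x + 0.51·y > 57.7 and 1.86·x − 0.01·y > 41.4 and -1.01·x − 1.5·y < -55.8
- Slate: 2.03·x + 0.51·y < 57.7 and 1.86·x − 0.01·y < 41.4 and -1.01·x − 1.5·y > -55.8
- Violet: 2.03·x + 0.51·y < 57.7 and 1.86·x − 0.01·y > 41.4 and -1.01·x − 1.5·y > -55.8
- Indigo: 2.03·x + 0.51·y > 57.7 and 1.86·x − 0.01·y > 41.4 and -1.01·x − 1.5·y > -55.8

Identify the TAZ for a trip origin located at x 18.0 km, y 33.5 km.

2.03·18.0 + 0.51·33.5 = 53.625, which is < 57.7
1.86·18.0 − 0.01·33.5 = 33.145, which is < 41.4
-1.01·18.0 − 1.5·33.5 = -68.430, which is < -55.8
This sign pattern matches Coral.

Coral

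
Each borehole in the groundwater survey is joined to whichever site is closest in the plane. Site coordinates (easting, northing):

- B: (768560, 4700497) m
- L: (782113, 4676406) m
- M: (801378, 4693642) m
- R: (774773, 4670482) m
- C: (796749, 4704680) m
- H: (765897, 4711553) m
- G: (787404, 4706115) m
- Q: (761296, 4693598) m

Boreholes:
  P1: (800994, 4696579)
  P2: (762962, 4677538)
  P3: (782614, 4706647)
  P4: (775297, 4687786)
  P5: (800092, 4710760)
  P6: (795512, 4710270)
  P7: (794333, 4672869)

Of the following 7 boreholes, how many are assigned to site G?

1

P1 → M
P2 → R
P3 → G
P4 → L
P5 → C
P6 → C
P7 → L
1 of the 7 goes to G.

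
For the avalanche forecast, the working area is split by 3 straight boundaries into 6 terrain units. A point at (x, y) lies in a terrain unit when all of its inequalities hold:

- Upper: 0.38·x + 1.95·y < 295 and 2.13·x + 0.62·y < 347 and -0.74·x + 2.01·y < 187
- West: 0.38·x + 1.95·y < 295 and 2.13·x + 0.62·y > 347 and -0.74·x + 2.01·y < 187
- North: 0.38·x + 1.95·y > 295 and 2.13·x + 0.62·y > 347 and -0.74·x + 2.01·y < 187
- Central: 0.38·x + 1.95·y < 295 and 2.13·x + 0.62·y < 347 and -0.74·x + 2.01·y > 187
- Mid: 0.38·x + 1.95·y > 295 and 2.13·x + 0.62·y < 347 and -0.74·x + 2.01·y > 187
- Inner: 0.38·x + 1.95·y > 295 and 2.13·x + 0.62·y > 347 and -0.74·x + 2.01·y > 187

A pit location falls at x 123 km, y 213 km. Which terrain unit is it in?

0.38·123 + 1.95·213 = 462.090, which is > 295
2.13·123 + 0.62·213 = 394.050, which is > 347
-0.74·123 + 2.01·213 = 337.110, which is > 187
This sign pattern matches Inner.

Inner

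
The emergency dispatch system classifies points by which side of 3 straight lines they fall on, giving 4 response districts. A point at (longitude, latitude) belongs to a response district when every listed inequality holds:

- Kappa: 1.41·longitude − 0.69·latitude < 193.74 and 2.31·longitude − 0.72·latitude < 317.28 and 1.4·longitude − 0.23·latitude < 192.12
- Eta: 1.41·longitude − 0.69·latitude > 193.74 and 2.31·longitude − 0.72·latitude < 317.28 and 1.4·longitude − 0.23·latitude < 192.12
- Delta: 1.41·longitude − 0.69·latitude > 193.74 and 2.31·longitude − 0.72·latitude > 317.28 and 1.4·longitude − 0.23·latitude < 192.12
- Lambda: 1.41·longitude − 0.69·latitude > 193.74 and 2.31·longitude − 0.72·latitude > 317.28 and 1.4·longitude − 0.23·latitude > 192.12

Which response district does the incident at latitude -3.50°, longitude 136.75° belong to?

Lambda

1.41·136.75 − 0.69·-3.50 = 195.232, which is > 193.74
2.31·136.75 − 0.72·-3.50 = 318.412, which is > 317.28
1.4·136.75 − 0.23·-3.50 = 192.255, which is > 192.12
This sign pattern matches Lambda.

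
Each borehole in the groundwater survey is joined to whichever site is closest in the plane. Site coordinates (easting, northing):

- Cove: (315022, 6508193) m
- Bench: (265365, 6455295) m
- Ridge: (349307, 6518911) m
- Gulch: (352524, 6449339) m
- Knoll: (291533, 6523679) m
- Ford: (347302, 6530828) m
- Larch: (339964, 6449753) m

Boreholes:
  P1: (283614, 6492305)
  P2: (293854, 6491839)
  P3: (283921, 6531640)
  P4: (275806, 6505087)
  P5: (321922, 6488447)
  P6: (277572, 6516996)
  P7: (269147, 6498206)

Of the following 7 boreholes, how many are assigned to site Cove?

2

P1 → Knoll
P2 → Cove
P3 → Knoll
P4 → Knoll
P5 → Cove
P6 → Knoll
P7 → Knoll
2 of the 7 go to Cove.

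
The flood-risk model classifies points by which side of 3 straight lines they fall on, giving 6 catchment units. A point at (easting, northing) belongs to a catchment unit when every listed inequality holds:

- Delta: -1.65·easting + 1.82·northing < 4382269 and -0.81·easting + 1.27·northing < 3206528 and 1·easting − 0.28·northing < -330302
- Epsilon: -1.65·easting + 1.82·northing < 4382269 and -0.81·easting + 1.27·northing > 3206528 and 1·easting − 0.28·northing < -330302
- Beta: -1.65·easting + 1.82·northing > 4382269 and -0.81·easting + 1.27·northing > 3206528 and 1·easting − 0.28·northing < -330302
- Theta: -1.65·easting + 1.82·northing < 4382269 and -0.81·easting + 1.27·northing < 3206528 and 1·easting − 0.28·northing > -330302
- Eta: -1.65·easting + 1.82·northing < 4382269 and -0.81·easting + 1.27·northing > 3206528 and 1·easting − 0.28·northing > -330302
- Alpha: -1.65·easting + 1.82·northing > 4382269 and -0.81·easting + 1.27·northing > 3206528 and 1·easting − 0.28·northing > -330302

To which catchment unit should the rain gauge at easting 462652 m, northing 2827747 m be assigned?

Alpha

-1.65·462652 + 1.82·2827747 = 4383123.740, which is > 4382269
-0.81·462652 + 1.27·2827747 = 3216490.570, which is > 3206528
1·462652 − 0.28·2827747 = -329117.160, which is > -330302
This sign pattern matches Alpha.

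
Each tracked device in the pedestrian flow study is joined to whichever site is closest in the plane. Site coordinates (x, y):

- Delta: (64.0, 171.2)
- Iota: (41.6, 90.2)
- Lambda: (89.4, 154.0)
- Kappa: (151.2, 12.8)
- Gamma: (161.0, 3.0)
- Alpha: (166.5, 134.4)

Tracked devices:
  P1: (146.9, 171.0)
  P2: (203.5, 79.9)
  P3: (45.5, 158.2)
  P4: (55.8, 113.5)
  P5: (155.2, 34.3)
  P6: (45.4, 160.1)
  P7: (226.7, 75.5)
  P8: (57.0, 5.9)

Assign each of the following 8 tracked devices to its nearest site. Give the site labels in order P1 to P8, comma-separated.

P1 → Alpha (d²=1723.72)
P2 → Alpha (d²=4339.25)
P3 → Delta (d²=511.25)
P4 → Iota (d²=744.53)
P5 → Kappa (d²=478.25)
P6 → Delta (d²=469.17)
P7 → Alpha (d²=7093.25)
P8 → Iota (d²=7343.65)

Alpha, Alpha, Delta, Iota, Kappa, Delta, Alpha, Iota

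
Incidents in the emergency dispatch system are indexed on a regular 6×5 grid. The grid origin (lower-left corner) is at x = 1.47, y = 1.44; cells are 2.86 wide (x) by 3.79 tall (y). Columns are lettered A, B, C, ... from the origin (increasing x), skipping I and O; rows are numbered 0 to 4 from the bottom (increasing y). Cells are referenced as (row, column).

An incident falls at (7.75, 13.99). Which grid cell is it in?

Column index: ⌊(7.75 − 1.47) / 2.86⌋ = ⌊2.196⌋ = 2 → column C
Row offset from origin: ⌊(13.99 − 1.44) / 3.79⌋ = ⌊3.311⌋ = 3 → row 3

(3, C)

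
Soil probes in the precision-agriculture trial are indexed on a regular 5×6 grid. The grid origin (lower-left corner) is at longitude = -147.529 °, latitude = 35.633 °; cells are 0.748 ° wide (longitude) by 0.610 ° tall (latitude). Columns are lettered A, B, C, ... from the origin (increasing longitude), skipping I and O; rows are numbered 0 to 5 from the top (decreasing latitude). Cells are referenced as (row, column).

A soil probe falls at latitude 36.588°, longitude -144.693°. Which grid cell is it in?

(4, D)

Column index: ⌊(-144.693 − -147.529) / 0.748⌋ = ⌊3.791⌋ = 3 → column D
Row offset from origin: ⌊(36.588 − 35.633) / 0.610⌋ = ⌊1.566⌋ = 1 → row 4 (counted from top)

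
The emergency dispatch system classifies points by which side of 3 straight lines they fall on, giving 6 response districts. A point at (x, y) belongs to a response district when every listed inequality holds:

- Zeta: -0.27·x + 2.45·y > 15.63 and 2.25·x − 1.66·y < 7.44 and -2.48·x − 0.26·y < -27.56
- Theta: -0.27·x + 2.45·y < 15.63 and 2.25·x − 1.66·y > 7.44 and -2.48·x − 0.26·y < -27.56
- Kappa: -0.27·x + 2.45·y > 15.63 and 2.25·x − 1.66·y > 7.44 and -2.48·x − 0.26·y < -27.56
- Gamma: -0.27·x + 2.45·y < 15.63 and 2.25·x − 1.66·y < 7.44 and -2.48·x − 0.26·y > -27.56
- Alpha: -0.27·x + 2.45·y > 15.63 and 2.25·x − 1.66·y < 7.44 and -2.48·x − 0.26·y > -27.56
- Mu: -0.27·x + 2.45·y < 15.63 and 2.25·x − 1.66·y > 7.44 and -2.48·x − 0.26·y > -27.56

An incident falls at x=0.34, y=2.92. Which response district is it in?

-0.27·0.34 + 2.45·2.92 = 7.062, which is < 15.63
2.25·0.34 − 1.66·2.92 = -4.082, which is < 7.44
-2.48·0.34 − 0.26·2.92 = -1.602, which is > -27.56
This sign pattern matches Gamma.

Gamma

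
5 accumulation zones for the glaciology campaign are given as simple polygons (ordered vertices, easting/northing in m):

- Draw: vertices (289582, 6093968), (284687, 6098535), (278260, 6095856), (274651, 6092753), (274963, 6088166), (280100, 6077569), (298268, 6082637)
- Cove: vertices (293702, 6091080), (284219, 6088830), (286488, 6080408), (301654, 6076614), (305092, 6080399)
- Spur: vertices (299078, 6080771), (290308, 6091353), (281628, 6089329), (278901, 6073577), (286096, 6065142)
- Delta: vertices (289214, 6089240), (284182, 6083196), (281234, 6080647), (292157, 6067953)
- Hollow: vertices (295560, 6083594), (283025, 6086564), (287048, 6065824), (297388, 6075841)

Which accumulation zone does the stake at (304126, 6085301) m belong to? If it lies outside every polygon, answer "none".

none

Cast a ray rightward from (304126, 6085301). For each polygon, the edges (by vertex number in listed order) whose endpoints lie on opposite sides of northing = 6085301, where each meets that height, and whether that is right or left of the point:
Draw: 5–6 at easting≈276351.8 (left), 7–1 at easting≈296225.9 (left) → 0 crossings.
Cove: 2–3 at easting≈285169.8 (left), 5–1 at easting≈299864.6 (left) → 0 crossings.
Spur: 1–2 at easting≈295323.7 (left), 3–4 at easting≈280930.7 (left) → 0 crossings.
Delta: 1–2 at easting≈285934.5 (left), 4–1 at easting≈289758.6 (left) → 0 crossings.
Hollow: 1–2 at easting≈288355.5 (left), 2–3 at easting≈283270.0 (left) → 0 crossings.
All counts are even, so the point lies outside every listed polygon.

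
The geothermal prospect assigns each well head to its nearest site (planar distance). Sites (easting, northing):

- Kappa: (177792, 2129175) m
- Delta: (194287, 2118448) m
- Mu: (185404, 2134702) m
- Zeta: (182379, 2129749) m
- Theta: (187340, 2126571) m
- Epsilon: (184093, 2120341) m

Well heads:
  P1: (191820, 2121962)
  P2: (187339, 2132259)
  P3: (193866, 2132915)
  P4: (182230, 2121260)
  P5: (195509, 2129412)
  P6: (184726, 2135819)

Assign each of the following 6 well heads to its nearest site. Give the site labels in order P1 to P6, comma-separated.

Delta, Mu, Mu, Epsilon, Theta, Mu

P1 → Delta (d²=18434285.00)
P2 → Mu (d²=9712474.00)
P3 → Mu (d²=74798813.00)
P4 → Epsilon (d²=4315330.00)
P5 → Theta (d²=74803842.00)
P6 → Mu (d²=1707373.00)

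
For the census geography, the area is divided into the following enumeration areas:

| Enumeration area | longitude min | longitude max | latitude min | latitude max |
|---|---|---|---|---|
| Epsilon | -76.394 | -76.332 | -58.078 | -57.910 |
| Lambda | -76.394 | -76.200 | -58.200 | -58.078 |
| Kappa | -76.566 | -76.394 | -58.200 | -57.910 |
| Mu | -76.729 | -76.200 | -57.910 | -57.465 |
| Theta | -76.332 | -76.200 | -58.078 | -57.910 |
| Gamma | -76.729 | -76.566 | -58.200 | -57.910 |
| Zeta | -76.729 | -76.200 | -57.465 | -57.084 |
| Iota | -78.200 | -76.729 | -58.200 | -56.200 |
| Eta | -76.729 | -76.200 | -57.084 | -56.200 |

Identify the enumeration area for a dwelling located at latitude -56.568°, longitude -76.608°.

Eta

The point has longitude = -76.608 and latitude = -56.568.
Only Eta satisfies -76.729 ≤ longitude ≤ -76.200 and -57.084 ≤ latitude ≤ -56.200.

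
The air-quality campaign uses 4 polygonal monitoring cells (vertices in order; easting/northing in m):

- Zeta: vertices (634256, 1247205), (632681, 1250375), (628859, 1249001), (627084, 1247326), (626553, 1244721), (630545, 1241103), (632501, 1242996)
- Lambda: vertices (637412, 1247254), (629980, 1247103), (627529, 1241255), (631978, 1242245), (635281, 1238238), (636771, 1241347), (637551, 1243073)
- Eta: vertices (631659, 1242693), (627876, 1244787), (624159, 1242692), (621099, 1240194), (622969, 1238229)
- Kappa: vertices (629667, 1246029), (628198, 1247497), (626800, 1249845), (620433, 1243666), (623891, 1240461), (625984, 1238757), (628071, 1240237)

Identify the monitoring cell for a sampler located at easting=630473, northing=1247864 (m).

Cast a ray rightward from (630473, 1247864). For each polygon, the edges (by vertex number in listed order) whose endpoints lie on opposite sides of northing = 1247864, where each meets that height, and whether that is right or left of the point:
Zeta: 1–2 at easting≈633928.6 (right), 3–4 at easting≈627654.1 (left) → 1 crossing.
Lambda: no edge straddles that height → 0 crossings.
Eta: no edge straddles that height → 0 crossings.
Kappa: 2–3 at easting≈627979.5 (left), 3–4 at easting≈624758.7 (left) → 0 crossings.
Only Zeta has an odd count, so the point is inside Zeta.

Zeta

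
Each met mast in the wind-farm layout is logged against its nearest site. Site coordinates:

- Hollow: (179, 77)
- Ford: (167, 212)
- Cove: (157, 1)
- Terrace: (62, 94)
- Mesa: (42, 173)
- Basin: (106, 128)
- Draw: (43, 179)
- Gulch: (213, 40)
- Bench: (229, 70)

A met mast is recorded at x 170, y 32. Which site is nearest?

Squared distances to each site:
Hollow: 2106.000; Ford: 32409.000; Cove: 1130.000; Terrace: 15508.000; Mesa: 36265.000; Basin: 13312.000; Draw: 37738.000; Gulch: 1913.000; Bench: 4925.000.
Minimum at Cove.

Cove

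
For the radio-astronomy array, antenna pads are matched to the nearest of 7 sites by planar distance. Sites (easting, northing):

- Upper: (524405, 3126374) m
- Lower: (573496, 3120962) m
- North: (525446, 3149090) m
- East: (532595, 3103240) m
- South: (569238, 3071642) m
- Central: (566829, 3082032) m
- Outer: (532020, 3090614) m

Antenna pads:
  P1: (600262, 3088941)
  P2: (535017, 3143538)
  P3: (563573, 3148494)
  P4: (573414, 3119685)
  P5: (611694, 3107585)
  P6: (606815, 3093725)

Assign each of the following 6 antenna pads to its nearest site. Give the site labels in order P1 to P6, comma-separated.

Central, North, Lower, Lower, Lower, Central

P1 → Central (d²=1165499770.00)
P2 → North (d²=122428745.00)
P3 → Lower (d²=856476953.00)
P4 → Lower (d²=1637453.00)
P5 → Lower (d²=1638031333.00)
P6 → Central (d²=1735606445.00)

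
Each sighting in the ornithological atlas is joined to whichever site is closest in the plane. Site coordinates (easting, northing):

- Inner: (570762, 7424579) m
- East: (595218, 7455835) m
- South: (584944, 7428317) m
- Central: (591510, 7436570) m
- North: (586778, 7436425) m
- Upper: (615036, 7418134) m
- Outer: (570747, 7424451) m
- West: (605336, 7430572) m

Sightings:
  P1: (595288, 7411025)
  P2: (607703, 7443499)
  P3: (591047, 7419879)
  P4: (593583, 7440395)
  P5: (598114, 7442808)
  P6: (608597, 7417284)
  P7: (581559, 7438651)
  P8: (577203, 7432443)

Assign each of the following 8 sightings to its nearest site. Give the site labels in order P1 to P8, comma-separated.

P1 → South (d²=406011600.00)
P2 → West (d²=172710018.00)
P3 → South (d²=108446453.00)
P4 → Central (d²=18927954.00)
P5 → Central (d²=82525460.00)
P6 → Upper (d²=42183221.00)
P7 → North (d²=32193037.00)
P8 → South (d²=76946957.00)

South, West, South, Central, Central, Upper, North, South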